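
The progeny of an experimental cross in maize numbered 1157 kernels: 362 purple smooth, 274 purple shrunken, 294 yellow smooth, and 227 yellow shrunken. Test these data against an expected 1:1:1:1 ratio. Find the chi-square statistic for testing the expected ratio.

The 1:1:1:1 ratio has 4 parts, so with N = 1157 the expected counts are:
  purple smooth: 1157 × 1/4 = 289.25
  purple shrunken: 1157 × 1/4 = 289.25
  yellow smooth: 1157 × 1/4 = 289.25
  yellow shrunken: 1157 × 1/4 = 289.25
χ² = Σ (O − E)² / E
  purple smooth: (362 − 289.25)² / 289.25 = 18.2975
  purple shrunken: (274 − 289.25)² / 289.25 = 0.8040
  yellow smooth: (294 − 289.25)² / 289.25 = 0.0780
  yellow shrunken: (227 − 289.25)² / 289.25 = 13.3969
χ² = 18.2975 + 0.8040 + 0.0780 + 13.3969 = 32.5764 ≈ 32.576

32.576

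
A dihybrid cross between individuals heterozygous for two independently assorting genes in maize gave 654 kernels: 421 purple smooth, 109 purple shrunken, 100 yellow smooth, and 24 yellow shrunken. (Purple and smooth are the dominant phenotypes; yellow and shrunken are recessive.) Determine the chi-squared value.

20.327

A dihybrid F₂ with independent assortment and complete dominance at both loci gives a 9:3:3:1 phenotypic ratio.
The 9:3:3:1 ratio has 16 parts, so with N = 654 the expected counts are:
  purple smooth: 654 × 9/16 = 367.875
  purple shrunken: 654 × 3/16 = 122.625
  yellow smooth: 654 × 3/16 = 122.625
  yellow shrunken: 654 × 1/16 = 40.875
χ² = Σ (O − E)² / E
  purple smooth: (421 − 367.875)² / 367.875 = 7.6718
  purple shrunken: (109 − 122.625)² / 122.625 = 1.5139
  yellow smooth: (100 − 122.625)² / 122.625 = 4.1744
  yellow shrunken: (24 − 40.875)² / 40.875 = 6.9667
χ² = 7.6718 + 1.5139 + 4.1744 + 6.9667 = 20.3268 ≈ 20.327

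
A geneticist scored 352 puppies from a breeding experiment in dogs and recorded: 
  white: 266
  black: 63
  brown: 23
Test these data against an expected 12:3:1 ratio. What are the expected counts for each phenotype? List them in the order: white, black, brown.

264, 66, 22

Total ratio parts = 16. Expected numbers out of 352:
  white: 352 × 12/16 = 264
  black: 352 × 3/16 = 66
  brown: 352 × 1/16 = 22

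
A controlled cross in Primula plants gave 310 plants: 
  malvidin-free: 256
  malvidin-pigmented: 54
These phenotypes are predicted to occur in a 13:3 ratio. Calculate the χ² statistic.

0.360

Total ratio parts = 16. Expected numbers out of 310:
  malvidin-free: 310 × 13/16 = 251.875
  malvidin-pigmented: 310 × 3/16 = 58.125
χ² = Σ (O − E)² / E
  malvidin-free: (256 − 251.875)² / 251.875 = 0.0676
  malvidin-pigmented: (54 − 58.125)² / 58.125 = 0.2927
χ² = 0.0676 + 0.2927 = 0.3603 ≈ 0.360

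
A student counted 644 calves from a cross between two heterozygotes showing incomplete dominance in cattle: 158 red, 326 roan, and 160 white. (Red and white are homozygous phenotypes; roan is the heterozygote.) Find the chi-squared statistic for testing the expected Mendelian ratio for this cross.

0.112

With incomplete dominance, a heterozygote × heterozygote cross gives a 1:2:1 phenotypic ratio.
Under the 1:2:1 hypothesis (Σ ratio = 4, N = 644):
  red: 644 × 1/4 = 161
  roan: 644 × 2/4 = 322
  white: 644 × 1/4 = 161
χ² = Σ (O − E)² / E
  red: (158 − 161)² / 161 = 0.0559
  roan: (326 − 322)² / 322 = 0.0497
  white: (160 − 161)² / 161 = 0.0062
χ² = 0.0559 + 0.0497 + 0.0062 = 0.1118 ≈ 0.112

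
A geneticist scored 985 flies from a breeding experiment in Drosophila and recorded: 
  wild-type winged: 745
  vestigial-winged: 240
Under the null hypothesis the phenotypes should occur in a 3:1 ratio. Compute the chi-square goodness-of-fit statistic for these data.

The 3:1 ratio has 4 parts, so with N = 985 the expected counts are:
  wild-type winged: 985 × 3/4 = 738.75
  vestigial-winged: 985 × 1/4 = 246.25
χ² = Σ (O − E)² / E
  wild-type winged: (745 − 738.75)² / 738.75 = 0.0529
  vestigial-winged: (240 − 246.25)² / 246.25 = 0.1586
χ² = 0.0529 + 0.1586 = 0.2115 ≈ 0.212

0.212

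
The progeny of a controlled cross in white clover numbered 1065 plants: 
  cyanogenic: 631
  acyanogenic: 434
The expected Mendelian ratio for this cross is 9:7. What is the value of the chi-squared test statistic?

3.892

Total ratio parts = 16. Expected numbers out of 1065:
  cyanogenic: 1065 × 9/16 = 599.0625
  acyanogenic: 1065 × 7/16 = 465.9375
χ² = Σ (O − E)² / E
  cyanogenic: (631 − 599.0625)² / 599.0625 = 1.7027
  acyanogenic: (434 − 465.9375)² / 465.9375 = 2.1891
χ² = 1.7027 + 2.1891 = 3.8918 ≈ 3.892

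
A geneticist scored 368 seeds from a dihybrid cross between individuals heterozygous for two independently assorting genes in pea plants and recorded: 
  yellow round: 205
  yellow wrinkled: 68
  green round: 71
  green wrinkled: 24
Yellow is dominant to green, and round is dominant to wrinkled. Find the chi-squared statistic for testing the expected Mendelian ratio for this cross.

A dihybrid F₂ with independent assortment and complete dominance at both loci gives a 9:3:3:1 phenotypic ratio.
Total ratio parts = 16. Expected numbers out of 368:
  yellow round: 368 × 9/16 = 207
  yellow wrinkled: 368 × 3/16 = 69
  green round: 368 × 3/16 = 69
  green wrinkled: 368 × 1/16 = 23
χ² = Σ (O − E)² / E
  yellow round: (205 − 207)² / 207 = 0.0193
  yellow wrinkled: (68 − 69)² / 69 = 0.0145
  green round: (71 − 69)² / 69 = 0.0580
  green wrinkled: (24 − 23)² / 23 = 0.0435
χ² = 0.0193 + 0.0145 + 0.0580 + 0.0435 = 0.1353 ≈ 0.135

0.135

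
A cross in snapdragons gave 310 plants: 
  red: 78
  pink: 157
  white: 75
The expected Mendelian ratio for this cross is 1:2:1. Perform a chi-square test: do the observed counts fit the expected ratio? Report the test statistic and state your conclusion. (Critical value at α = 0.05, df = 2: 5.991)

The 1:2:1 ratio has 4 parts, so with N = 310 the expected counts are:
  red: 310 × 1/4 = 77.5
  pink: 310 × 2/4 = 155
  white: 310 × 1/4 = 77.5
χ² = Σ (O − E)² / E
  red: (78 − 77.5)² / 77.5 = 0.0032
  pink: (157 − 155)² / 155 = 0.0258
  white: (75 − 77.5)² / 77.5 = 0.0806
χ² = 0.0032 + 0.0258 + 0.0806 = 0.1096 ≈ 0.110
Degrees of freedom = 3 − 1 = 2; critical value at α = 0.05 is 5.991.
Since 0.110 < 5.991, we fail to reject the null hypothesis — the data are consistent with the 1:2:1 ratio.

0.110; consistent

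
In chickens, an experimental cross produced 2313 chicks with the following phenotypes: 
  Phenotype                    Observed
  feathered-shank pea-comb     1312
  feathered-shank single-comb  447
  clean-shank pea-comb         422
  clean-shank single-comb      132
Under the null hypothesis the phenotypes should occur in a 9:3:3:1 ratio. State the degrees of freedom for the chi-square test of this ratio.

A goodness-of-fit test with 4 phenotype classes has df = 4 − 1 = 3.

3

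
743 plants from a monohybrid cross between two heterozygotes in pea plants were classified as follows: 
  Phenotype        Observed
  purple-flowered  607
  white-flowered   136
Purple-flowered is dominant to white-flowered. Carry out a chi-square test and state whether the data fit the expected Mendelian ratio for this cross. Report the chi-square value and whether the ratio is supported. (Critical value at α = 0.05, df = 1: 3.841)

17.766; not consistent

For a monohybrid cross between heterozygotes with complete dominance, the expected phenotypic ratio is 3:1.
Total ratio parts = 4. Expected numbers out of 743:
  purple-flowered: 743 × 3/4 = 557.25
  white-flowered: 743 × 1/4 = 185.75
χ² = Σ (O − E)² / E
  purple-flowered: (607 − 557.25)² / 557.25 = 4.4416
  white-flowered: (136 − 185.75)² / 185.75 = 13.3247
χ² = 4.4416 + 13.3247 = 17.7663 ≈ 17.766
Degrees of freedom = 2 − 1 = 1; critical value at α = 0.05 is 3.841.
Since 17.766 > 3.841, we reject the null hypothesis — the data do not fit the 3:1 ratio.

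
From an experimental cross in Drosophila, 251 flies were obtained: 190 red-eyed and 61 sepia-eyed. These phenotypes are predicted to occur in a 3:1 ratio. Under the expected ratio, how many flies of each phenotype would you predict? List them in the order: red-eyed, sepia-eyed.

188.25, 62.75

Under the 3:1 hypothesis (Σ ratio = 4, N = 251):
  red-eyed: 251 × 3/4 = 188.25
  sepia-eyed: 251 × 1/4 = 62.75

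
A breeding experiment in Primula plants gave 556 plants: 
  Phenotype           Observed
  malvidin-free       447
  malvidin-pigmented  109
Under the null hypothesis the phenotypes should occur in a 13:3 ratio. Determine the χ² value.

0.266

Total ratio parts = 16. Expected numbers out of 556:
  malvidin-free: 556 × 13/16 = 451.75
  malvidin-pigmented: 556 × 3/16 = 104.25
χ² = Σ (O − E)² / E
  malvidin-free: (447 − 451.75)² / 451.75 = 0.0499
  malvidin-pigmented: (109 − 104.25)² / 104.25 = 0.2164
χ² = 0.0499 + 0.2164 = 0.2663 ≈ 0.266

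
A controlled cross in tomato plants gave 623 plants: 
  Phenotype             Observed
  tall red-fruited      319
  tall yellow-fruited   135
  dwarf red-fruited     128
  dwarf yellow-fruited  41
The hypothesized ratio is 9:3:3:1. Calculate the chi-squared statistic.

Under the 9:3:3:1 hypothesis (Σ ratio = 16, N = 623):
  tall red-fruited: 623 × 9/16 = 350.4375
  tall yellow-fruited: 623 × 3/16 = 116.8125
  dwarf red-fruited: 623 × 3/16 = 116.8125
  dwarf yellow-fruited: 623 × 1/16 = 38.9375
χ² = Σ (O − E)² / E
  tall red-fruited: (319 − 350.4375)² / 350.4375 = 2.8202
  tall yellow-fruited: (135 − 116.8125)² / 116.8125 = 2.8318
  dwarf red-fruited: (128 − 116.8125)² / 116.8125 = 1.0715
  dwarf yellow-fruited: (41 − 38.9375)² / 38.9375 = 0.1092
χ² = 2.8202 + 2.8318 + 1.0715 + 0.1092 = 6.8327 ≈ 6.833

6.833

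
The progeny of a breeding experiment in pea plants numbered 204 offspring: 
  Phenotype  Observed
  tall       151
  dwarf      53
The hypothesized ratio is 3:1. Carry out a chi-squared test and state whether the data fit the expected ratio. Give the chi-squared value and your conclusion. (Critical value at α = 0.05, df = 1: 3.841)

0.105; consistent

Under the 3:1 hypothesis (Σ ratio = 4, N = 204):
  tall: 204 × 3/4 = 153
  dwarf: 204 × 1/4 = 51
χ² = Σ (O − E)² / E
  tall: (151 − 153)² / 153 = 0.0261
  dwarf: (53 − 51)² / 51 = 0.0784
χ² = 0.0261 + 0.0784 = 0.1045 ≈ 0.105
Degrees of freedom = 2 − 1 = 1; critical value at α = 0.05 is 3.841.
Since 0.105 < 3.841, we fail to reject the null hypothesis — the data are consistent with the 3:1 ratio.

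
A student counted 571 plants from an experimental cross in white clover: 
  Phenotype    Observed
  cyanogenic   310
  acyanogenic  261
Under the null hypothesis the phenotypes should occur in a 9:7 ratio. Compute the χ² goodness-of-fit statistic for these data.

The 9:7 ratio has 16 parts, so with N = 571 the expected counts are:
  cyanogenic: 571 × 9/16 = 321.1875
  acyanogenic: 571 × 7/16 = 249.8125
χ² = Σ (O − E)² / E
  cyanogenic: (310 − 321.1875)² / 321.1875 = 0.3897
  acyanogenic: (261 − 249.8125)² / 249.8125 = 0.5010
χ² = 0.3897 + 0.5010 = 0.8907 ≈ 0.891

0.891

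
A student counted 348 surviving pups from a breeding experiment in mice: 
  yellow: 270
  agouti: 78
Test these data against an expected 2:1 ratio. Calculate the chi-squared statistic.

18.672

Under the 2:1 hypothesis (Σ ratio = 3, N = 348):
  yellow: 348 × 2/3 = 232
  agouti: 348 × 1/3 = 116
χ² = Σ (O − E)² / E
  yellow: (270 − 232)² / 232 = 6.2241
  agouti: (78 − 116)² / 116 = 12.4483
χ² = 6.2241 + 12.4483 = 18.6724 ≈ 18.672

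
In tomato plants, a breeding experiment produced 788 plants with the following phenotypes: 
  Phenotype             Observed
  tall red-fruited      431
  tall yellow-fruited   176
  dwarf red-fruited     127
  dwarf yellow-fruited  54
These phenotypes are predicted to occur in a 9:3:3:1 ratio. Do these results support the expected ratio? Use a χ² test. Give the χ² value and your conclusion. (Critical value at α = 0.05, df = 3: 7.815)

9.112; not consistent

Under the 9:3:3:1 hypothesis (Σ ratio = 16, N = 788):
  tall red-fruited: 788 × 9/16 = 443.25
  tall yellow-fruited: 788 × 3/16 = 147.75
  dwarf red-fruited: 788 × 3/16 = 147.75
  dwarf yellow-fruited: 788 × 1/16 = 49.25
χ² = Σ (O − E)² / E
  tall red-fruited: (431 − 443.25)² / 443.25 = 0.3386
  tall yellow-fruited: (176 − 147.75)² / 147.75 = 5.4014
  dwarf red-fruited: (127 − 147.75)² / 147.75 = 2.9141
  dwarf yellow-fruited: (54 − 49.25)² / 49.25 = 0.4581
χ² = 0.3386 + 5.4014 + 2.9141 + 0.4581 = 9.1122 ≈ 9.112
Degrees of freedom = 4 − 1 = 3; critical value at α = 0.05 is 7.815.
Since 9.112 > 7.815, we reject the null hypothesis — the data do not fit the 9:3:3:1 ratio.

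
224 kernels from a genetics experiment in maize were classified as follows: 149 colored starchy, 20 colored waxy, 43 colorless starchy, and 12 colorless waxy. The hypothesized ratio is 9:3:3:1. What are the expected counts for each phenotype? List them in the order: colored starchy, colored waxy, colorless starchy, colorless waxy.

Total ratio parts = 16. Expected numbers out of 224:
  colored starchy: 224 × 9/16 = 126
  colored waxy: 224 × 3/16 = 42
  colorless starchy: 224 × 3/16 = 42
  colorless waxy: 224 × 1/16 = 14

126, 42, 42, 14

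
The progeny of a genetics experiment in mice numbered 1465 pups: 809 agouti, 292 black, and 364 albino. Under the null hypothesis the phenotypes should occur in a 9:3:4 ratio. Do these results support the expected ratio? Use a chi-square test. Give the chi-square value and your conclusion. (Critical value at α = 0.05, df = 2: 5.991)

1.380; consistent

Total ratio parts = 16. Expected numbers out of 1465:
  agouti: 1465 × 9/16 = 824.0625
  black: 1465 × 3/16 = 274.6875
  albino: 1465 × 4/16 = 366.25
χ² = Σ (O − E)² / E
  agouti: (809 − 824.0625)² / 824.0625 = 0.2753
  black: (292 − 274.6875)² / 274.6875 = 1.0911
  albino: (364 − 366.25)² / 366.25 = 0.0138
χ² = 0.2753 + 1.0911 + 0.0138 = 1.3802 ≈ 1.380
Degrees of freedom = 3 − 1 = 2; critical value at α = 0.05 is 5.991.
Since 1.380 < 5.991, we fail to reject the null hypothesis — the data are consistent with the 9:3:4 ratio.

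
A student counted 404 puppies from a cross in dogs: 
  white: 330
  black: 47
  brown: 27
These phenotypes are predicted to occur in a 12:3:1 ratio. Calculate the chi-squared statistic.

Total ratio parts = 16. Expected numbers out of 404:
  white: 404 × 12/16 = 303
  black: 404 × 3/16 = 75.75
  brown: 404 × 1/16 = 25.25
χ² = Σ (O − E)² / E
  white: (330 − 303)² / 303 = 2.4059
  black: (47 − 75.75)² / 75.75 = 10.9117
  brown: (27 − 25.25)² / 25.25 = 0.1213
χ² = 2.4059 + 10.9117 + 0.1213 = 13.4389 ≈ 13.439

13.439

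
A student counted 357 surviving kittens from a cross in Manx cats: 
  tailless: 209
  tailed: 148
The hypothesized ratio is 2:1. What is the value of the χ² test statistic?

Total ratio parts = 3. Expected numbers out of 357:
  tailless: 357 × 2/3 = 238
  tailed: 357 × 1/3 = 119
χ² = Σ (O − E)² / E
  tailless: (209 − 238)² / 238 = 3.5336
  tailed: (148 − 119)² / 119 = 7.0672
χ² = 3.5336 + 7.0672 = 10.6008 ≈ 10.601

10.601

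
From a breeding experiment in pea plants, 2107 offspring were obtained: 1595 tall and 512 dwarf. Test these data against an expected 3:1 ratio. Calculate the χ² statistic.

Total ratio parts = 4. Expected numbers out of 2107:
  tall: 2107 × 3/4 = 1580.25
  dwarf: 2107 × 1/4 = 526.75
χ² = Σ (O − E)² / E
  tall: (1595 − 1580.25)² / 1580.25 = 0.1377
  dwarf: (512 − 526.75)² / 526.75 = 0.4130
χ² = 0.1377 + 0.4130 = 0.5507 ≈ 0.551

0.551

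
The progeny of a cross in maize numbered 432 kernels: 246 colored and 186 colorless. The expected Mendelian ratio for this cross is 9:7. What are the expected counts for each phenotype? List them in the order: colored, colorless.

243, 189

Under the 9:7 hypothesis (Σ ratio = 16, N = 432):
  colored: 432 × 9/16 = 243
  colorless: 432 × 7/16 = 189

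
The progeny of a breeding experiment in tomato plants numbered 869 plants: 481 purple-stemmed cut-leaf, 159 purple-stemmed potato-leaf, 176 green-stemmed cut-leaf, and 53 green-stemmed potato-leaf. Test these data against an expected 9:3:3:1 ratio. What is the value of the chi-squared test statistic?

The 9:3:3:1 ratio has 16 parts, so with N = 869 the expected counts are:
  purple-stemmed cut-leaf: 869 × 9/16 = 488.8125
  purple-stemmed potato-leaf: 869 × 3/16 = 162.9375
  green-stemmed cut-leaf: 869 × 3/16 = 162.9375
  green-stemmed potato-leaf: 869 × 1/16 = 54.3125
χ² = Σ (O − E)² / E
  purple-stemmed cut-leaf: (481 − 488.8125)² / 488.8125 = 0.1249
  purple-stemmed potato-leaf: (159 − 162.9375)² / 162.9375 = 0.0952
  green-stemmed cut-leaf: (176 − 162.9375)² / 162.9375 = 1.0472
  green-stemmed potato-leaf: (53 − 54.3125)² / 54.3125 = 0.0317
χ² = 0.1249 + 0.0952 + 1.0472 + 0.0317 = 1.299

1.299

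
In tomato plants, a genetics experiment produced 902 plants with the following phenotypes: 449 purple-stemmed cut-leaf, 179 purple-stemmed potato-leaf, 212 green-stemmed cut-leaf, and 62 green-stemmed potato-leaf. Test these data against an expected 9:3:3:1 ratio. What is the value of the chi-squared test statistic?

18.723

The 9:3:3:1 ratio has 16 parts, so with N = 902 the expected counts are:
  purple-stemmed cut-leaf: 902 × 9/16 = 507.375
  purple-stemmed potato-leaf: 902 × 3/16 = 169.125
  green-stemmed cut-leaf: 902 × 3/16 = 169.125
  green-stemmed potato-leaf: 902 × 1/16 = 56.375
χ² = Σ (O − E)² / E
  purple-stemmed cut-leaf: (449 − 507.375)² / 507.375 = 6.7162
  purple-stemmed potato-leaf: (179 − 169.125)² / 169.125 = 0.5766
  green-stemmed cut-leaf: (212 − 169.125)² / 169.125 = 10.8693
  green-stemmed potato-leaf: (62 − 56.375)² / 56.375 = 0.5613
χ² = 6.7162 + 0.5766 + 10.8693 + 0.5613 = 18.7234 ≈ 18.723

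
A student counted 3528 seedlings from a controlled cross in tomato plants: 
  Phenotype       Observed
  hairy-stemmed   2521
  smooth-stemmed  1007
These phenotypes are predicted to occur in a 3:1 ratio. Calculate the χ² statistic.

23.621

The 3:1 ratio has 4 parts, so with N = 3528 the expected counts are:
  hairy-stemmed: 3528 × 3/4 = 2646
  smooth-stemmed: 3528 × 1/4 = 882
χ² = Σ (O − E)² / E
  hairy-stemmed: (2521 − 2646)² / 2646 = 5.9051
  smooth-stemmed: (1007 − 882)² / 882 = 17.7154
χ² = 5.9051 + 17.7154 = 23.6205 ≈ 23.621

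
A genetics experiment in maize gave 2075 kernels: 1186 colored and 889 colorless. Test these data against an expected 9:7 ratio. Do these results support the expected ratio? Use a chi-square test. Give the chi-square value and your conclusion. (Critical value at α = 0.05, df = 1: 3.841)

0.693; consistent

Total ratio parts = 16. Expected numbers out of 2075:
  colored: 2075 × 9/16 = 1167.1875
  colorless: 2075 × 7/16 = 907.8125
χ² = Σ (O − E)² / E
  colored: (1186 − 1167.1875)² / 1167.1875 = 0.3032
  colorless: (889 − 907.8125)² / 907.8125 = 0.3898
χ² = 0.3032 + 0.3898 = 0.693
Degrees of freedom = 2 − 1 = 1; critical value at α = 0.05 is 3.841.
Since 0.693 < 3.841, we fail to reject the null hypothesis — the data are consistent with the 9:7 ratio.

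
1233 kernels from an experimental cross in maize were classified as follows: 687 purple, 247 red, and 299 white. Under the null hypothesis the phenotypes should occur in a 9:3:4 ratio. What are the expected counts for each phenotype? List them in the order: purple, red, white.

Under the 9:3:4 hypothesis (Σ ratio = 16, N = 1233):
  purple: 1233 × 9/16 = 693.5625
  red: 1233 × 3/16 = 231.1875
  white: 1233 × 4/16 = 308.25

693.5625, 231.1875, 308.25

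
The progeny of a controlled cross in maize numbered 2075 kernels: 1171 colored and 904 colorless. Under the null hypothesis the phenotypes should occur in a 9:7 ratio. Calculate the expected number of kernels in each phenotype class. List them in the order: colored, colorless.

1167.1875, 907.8125

Total ratio parts = 16. Expected numbers out of 2075:
  colored: 2075 × 9/16 = 1167.1875
  colorless: 2075 × 7/16 = 907.8125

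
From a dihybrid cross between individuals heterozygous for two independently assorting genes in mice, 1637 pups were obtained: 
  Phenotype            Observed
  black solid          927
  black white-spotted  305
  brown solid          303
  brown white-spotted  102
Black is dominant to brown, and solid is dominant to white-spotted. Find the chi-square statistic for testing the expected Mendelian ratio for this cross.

A dihybrid F₂ with independent assortment and complete dominance at both loci gives a 9:3:3:1 phenotypic ratio.
The 9:3:3:1 ratio has 16 parts, so with N = 1637 the expected counts are:
  black solid: 1637 × 9/16 = 920.8125
  black white-spotted: 1637 × 3/16 = 306.9375
  brown solid: 1637 × 3/16 = 306.9375
  brown white-spotted: 1637 × 1/16 = 102.3125
χ² = Σ (O − E)² / E
  black solid: (927 − 920.8125)² / 920.8125 = 0.0416
  black white-spotted: (305 − 306.9375)² / 306.9375 = 0.0122
  brown solid: (303 − 306.9375)² / 306.9375 = 0.0505
  brown white-spotted: (102 − 102.3125)² / 102.3125 = 0.0010
χ² = 0.0416 + 0.0122 + 0.0505 + 0.0010 = 0.1053 ≈ 0.105

0.105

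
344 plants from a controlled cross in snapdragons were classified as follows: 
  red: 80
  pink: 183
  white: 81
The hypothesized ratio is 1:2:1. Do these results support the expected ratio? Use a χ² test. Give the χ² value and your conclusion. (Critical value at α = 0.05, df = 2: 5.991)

1.413; consistent

Expected counts for N = 344 under a 1:2:1 ratio (total parts = 4):
  red: 344 × 1/4 = 86
  pink: 344 × 2/4 = 172
  white: 344 × 1/4 = 86
χ² = Σ (O − E)² / E
  red: (80 − 86)² / 86 = 0.4186
  pink: (183 − 172)² / 172 = 0.7035
  white: (81 − 86)² / 86 = 0.2907
χ² = 0.4186 + 0.7035 + 0.2907 = 1.4128 ≈ 1.413
Degrees of freedom = 3 − 1 = 2; critical value at α = 0.05 is 5.991.
Since 1.413 < 5.991, we fail to reject the null hypothesis — the data are consistent with the 1:2:1 ratio.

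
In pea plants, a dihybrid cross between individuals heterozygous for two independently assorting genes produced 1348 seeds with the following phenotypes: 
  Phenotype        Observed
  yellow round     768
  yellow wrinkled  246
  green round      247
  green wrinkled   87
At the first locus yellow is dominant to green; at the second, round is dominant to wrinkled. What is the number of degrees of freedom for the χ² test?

3

A dihybrid F₂ with independent assortment and complete dominance at both loci gives a 9:3:3:1 phenotypic ratio.
A goodness-of-fit test with 4 phenotype classes has df = 4 − 1 = 3.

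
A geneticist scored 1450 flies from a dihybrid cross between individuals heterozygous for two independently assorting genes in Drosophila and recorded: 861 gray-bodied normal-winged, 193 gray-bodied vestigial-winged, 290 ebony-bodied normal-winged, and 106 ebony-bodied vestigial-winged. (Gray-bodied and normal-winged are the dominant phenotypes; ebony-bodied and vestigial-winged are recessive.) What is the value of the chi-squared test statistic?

A dihybrid F₂ with independent assortment and complete dominance at both loci gives a 9:3:3:1 phenotypic ratio.
Total ratio parts = 16. Expected numbers out of 1450:
  gray-bodied normal-winged: 1450 × 9/16 = 815.625
  gray-bodied vestigial-winged: 1450 × 3/16 = 271.875
  ebony-bodied normal-winged: 1450 × 3/16 = 271.875
  ebony-bodied vestigial-winged: 1450 × 1/16 = 90.625
χ² = Σ (O − E)² / E
  gray-bodied normal-winged: (861 − 815.625)² / 815.625 = 2.5243
  gray-bodied vestigial-winged: (193 − 271.875)² / 271.875 = 22.8828
  ebony-bodied normal-winged: (290 − 271.875)² / 271.875 = 1.2083
  ebony-bodied vestigial-winged: (106 − 90.625)² / 90.625 = 2.6084
χ² = 2.5243 + 22.8828 + 1.2083 + 2.6084 = 29.2238 ≈ 29.224

29.224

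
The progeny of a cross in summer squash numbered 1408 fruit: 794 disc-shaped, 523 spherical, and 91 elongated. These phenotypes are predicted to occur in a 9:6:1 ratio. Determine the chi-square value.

The 9:6:1 ratio has 16 parts, so with N = 1408 the expected counts are:
  disc-shaped: 1408 × 9/16 = 792
  spherical: 1408 × 6/16 = 528
  elongated: 1408 × 1/16 = 88
χ² = Σ (O − E)² / E
  disc-shaped: (794 − 792)² / 792 = 0.0051
  spherical: (523 − 528)² / 528 = 0.0473
  elongated: (91 − 88)² / 88 = 0.1023
χ² = 0.0051 + 0.0473 + 0.1023 = 0.1547 ≈ 0.155

0.155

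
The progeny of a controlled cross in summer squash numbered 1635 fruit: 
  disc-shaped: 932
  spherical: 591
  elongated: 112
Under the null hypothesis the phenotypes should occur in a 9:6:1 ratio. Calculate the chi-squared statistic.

1.905

Under the 9:6:1 hypothesis (Σ ratio = 16, N = 1635):
  disc-shaped: 1635 × 9/16 = 919.6875
  spherical: 1635 × 6/16 = 613.125
  elongated: 1635 × 1/16 = 102.1875
χ² = Σ (O − E)² / E
  disc-shaped: (932 − 919.6875)² / 919.6875 = 0.1648
  spherical: (591 − 613.125)² / 613.125 = 0.7984
  elongated: (112 − 102.1875)² / 102.1875 = 0.9422
χ² = 0.1648 + 0.7984 + 0.9422 = 1.9054 ≈ 1.905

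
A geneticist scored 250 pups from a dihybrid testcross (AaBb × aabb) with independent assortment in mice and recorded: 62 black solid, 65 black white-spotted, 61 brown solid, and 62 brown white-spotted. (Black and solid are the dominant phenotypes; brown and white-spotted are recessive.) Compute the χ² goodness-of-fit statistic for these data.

0.144

A dihybrid testcross with independent assortment gives a 1:1:1:1 ratio.
Expected counts for N = 250 under a 1:1:1:1 ratio (total parts = 4):
  black solid: 250 × 1/4 = 62.5
  black white-spotted: 250 × 1/4 = 62.5
  brown solid: 250 × 1/4 = 62.5
  brown white-spotted: 250 × 1/4 = 62.5
χ² = Σ (O − E)² / E
  black solid: (62 − 62.5)² / 62.5 = 0.0040
  black white-spotted: (65 − 62.5)² / 62.5 = 0.1000
  brown solid: (61 − 62.5)² / 62.5 = 0.0360
  brown white-spotted: (62 − 62.5)² / 62.5 = 0.0040
χ² = 0.0040 + 0.1000 + 0.0360 + 0.0040 = 0.144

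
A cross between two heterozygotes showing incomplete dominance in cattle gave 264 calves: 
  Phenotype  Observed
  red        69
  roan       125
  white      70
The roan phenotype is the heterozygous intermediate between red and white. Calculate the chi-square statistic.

0.750

With incomplete dominance, a heterozygote × heterozygote cross gives a 1:2:1 phenotypic ratio.
The 1:2:1 ratio has 4 parts, so with N = 264 the expected counts are:
  red: 264 × 1/4 = 66
  roan: 264 × 2/4 = 132
  white: 264 × 1/4 = 66
χ² = Σ (O − E)² / E
  red: (69 − 66)² / 66 = 0.1364
  roan: (125 − 132)² / 132 = 0.3712
  white: (70 − 66)² / 66 = 0.2424
χ² = 0.1364 + 0.3712 + 0.2424 = 0.750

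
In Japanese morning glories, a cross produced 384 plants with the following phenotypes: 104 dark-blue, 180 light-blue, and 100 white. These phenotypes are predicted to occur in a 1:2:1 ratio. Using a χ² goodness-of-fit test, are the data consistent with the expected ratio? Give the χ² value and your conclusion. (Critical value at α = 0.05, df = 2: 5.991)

1.583; consistent

Under the 1:2:1 hypothesis (Σ ratio = 4, N = 384):
  dark-blue: 384 × 1/4 = 96
  light-blue: 384 × 2/4 = 192
  white: 384 × 1/4 = 96
χ² = Σ (O − E)² / E
  dark-blue: (104 − 96)² / 96 = 0.6667
  light-blue: (180 − 192)² / 192 = 0.7500
  white: (100 − 96)² / 96 = 0.1667
χ² = 0.6667 + 0.7500 + 0.1667 = 1.5834 ≈ 1.583
Degrees of freedom = 3 − 1 = 2; critical value at α = 0.05 is 5.991.
Since 1.583 < 5.991, we fail to reject the null hypothesis — the data are consistent with the 1:2:1 ratio.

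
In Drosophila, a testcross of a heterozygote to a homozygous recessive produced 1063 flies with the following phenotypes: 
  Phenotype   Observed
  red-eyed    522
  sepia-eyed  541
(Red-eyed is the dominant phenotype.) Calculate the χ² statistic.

A testcross of a heterozygote (Aa × aa) gives a 1:1 phenotypic ratio.
Expected counts for N = 1063 under a 1:1 ratio (total parts = 2):
  red-eyed: 1063 × 1/2 = 531.5
  sepia-eyed: 1063 × 1/2 = 531.5
χ² = Σ (O − E)² / E
  red-eyed: (522 − 531.5)² / 531.5 = 0.1698
  sepia-eyed: (541 − 531.5)² / 531.5 = 0.1698
χ² = 0.1698 + 0.1698 = 0.3396 ≈ 0.340

0.340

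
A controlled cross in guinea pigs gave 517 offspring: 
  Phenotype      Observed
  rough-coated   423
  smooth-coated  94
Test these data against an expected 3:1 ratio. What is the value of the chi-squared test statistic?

12.818

The 3:1 ratio has 4 parts, so with N = 517 the expected counts are:
  rough-coated: 517 × 3/4 = 387.75
  smooth-coated: 517 × 1/4 = 129.25
χ² = Σ (O − E)² / E
  rough-coated: (423 − 387.75)² / 387.75 = 3.2045
  smooth-coated: (94 − 129.25)² / 129.25 = 9.6136
χ² = 3.2045 + 9.6136 = 12.8181 ≈ 12.818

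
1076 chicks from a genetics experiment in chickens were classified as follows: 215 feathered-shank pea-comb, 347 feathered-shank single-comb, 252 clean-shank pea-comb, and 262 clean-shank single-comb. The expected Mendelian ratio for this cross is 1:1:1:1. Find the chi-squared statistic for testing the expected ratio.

34.714

Total ratio parts = 4. Expected numbers out of 1076:
  feathered-shank pea-comb: 1076 × 1/4 = 269
  feathered-shank single-comb: 1076 × 1/4 = 269
  clean-shank pea-comb: 1076 × 1/4 = 269
  clean-shank single-comb: 1076 × 1/4 = 269
χ² = Σ (O − E)² / E
  feathered-shank pea-comb: (215 − 269)² / 269 = 10.8401
  feathered-shank single-comb: (347 − 269)² / 269 = 22.6171
  clean-shank pea-comb: (252 − 269)² / 269 = 1.0743
  clean-shank single-comb: (262 − 269)² / 269 = 0.1822
χ² = 10.8401 + 22.6171 + 1.0743 + 0.1822 = 34.7137 ≈ 34.714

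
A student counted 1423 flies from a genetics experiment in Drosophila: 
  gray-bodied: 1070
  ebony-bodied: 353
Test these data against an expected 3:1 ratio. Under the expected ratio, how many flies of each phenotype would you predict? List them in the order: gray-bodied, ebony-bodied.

Under the 3:1 hypothesis (Σ ratio = 4, N = 1423):
  gray-bodied: 1423 × 3/4 = 1067.25
  ebony-bodied: 1423 × 1/4 = 355.75

1067.25, 355.75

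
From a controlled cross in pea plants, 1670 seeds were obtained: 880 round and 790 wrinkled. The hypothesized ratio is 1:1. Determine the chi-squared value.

The 1:1 ratio has 2 parts, so with N = 1670 the expected counts are:
  round: 1670 × 1/2 = 835
  wrinkled: 1670 × 1/2 = 835
χ² = Σ (O − E)² / E
  round: (880 − 835)² / 835 = 2.4251
  wrinkled: (790 − 835)² / 835 = 2.4251
χ² = 2.4251 + 2.4251 = 4.8502 ≈ 4.850

4.850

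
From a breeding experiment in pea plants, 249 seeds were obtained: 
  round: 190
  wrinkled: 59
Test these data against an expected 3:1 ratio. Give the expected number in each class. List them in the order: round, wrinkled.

The 3:1 ratio has 4 parts, so with N = 249 the expected counts are:
  round: 249 × 3/4 = 186.75
  wrinkled: 249 × 1/4 = 62.25

186.75, 62.25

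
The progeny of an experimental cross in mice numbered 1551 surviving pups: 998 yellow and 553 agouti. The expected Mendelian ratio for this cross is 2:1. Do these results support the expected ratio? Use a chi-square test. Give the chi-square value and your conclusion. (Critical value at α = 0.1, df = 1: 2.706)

3.760; not consistent

The 2:1 ratio has 3 parts, so with N = 1551 the expected counts are:
  yellow: 1551 × 2/3 = 1034
  agouti: 1551 × 1/3 = 517
χ² = Σ (O − E)² / E
  yellow: (998 − 1034)² / 1034 = 1.2534
  agouti: (553 − 517)² / 517 = 2.5068
χ² = 1.2534 + 2.5068 = 3.7602 ≈ 3.760
Degrees of freedom = 2 − 1 = 1; critical value at α = 0.1 is 2.706.
Since 3.760 > 2.706, we reject the null hypothesis — the data do not fit the 2:1 ratio.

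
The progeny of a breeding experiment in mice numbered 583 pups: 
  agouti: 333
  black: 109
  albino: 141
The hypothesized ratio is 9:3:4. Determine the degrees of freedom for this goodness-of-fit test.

2

A goodness-of-fit test with 3 phenotype classes has df = 3 − 1 = 2.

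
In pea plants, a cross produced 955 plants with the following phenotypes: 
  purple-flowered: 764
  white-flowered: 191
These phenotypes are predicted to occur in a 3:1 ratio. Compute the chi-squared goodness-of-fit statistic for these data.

12.733

The 3:1 ratio has 4 parts, so with N = 955 the expected counts are:
  purple-flowered: 955 × 3/4 = 716.25
  white-flowered: 955 × 1/4 = 238.75
χ² = Σ (O − E)² / E
  purple-flowered: (764 − 716.25)² / 716.25 = 3.1833
  white-flowered: (191 − 238.75)² / 238.75 = 9.5500
χ² = 3.1833 + 9.5500 = 12.7333 ≈ 12.733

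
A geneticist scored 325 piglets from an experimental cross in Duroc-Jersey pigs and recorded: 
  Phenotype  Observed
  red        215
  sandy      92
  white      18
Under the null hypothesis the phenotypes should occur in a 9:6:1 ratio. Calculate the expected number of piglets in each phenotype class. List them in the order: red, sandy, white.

182.8125, 121.875, 20.3125

The 9:6:1 ratio has 16 parts, so with N = 325 the expected counts are:
  red: 325 × 9/16 = 182.8125
  sandy: 325 × 6/16 = 121.875
  white: 325 × 1/16 = 20.3125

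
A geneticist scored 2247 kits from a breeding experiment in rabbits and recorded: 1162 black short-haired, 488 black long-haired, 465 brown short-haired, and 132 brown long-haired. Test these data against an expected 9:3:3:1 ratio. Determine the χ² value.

Total ratio parts = 16. Expected numbers out of 2247:
  black short-haired: 2247 × 9/16 = 1263.9375
  black long-haired: 2247 × 3/16 = 421.3125
  brown short-haired: 2247 × 3/16 = 421.3125
  brown long-haired: 2247 × 1/16 = 140.4375
χ² = Σ (O − E)² / E
  black short-haired: (1162 − 1263.9375)² / 1263.9375 = 8.2213
  black long-haired: (488 − 421.3125)² / 421.3125 = 10.5556
  brown short-haired: (465 − 421.3125)² / 421.3125 = 4.5301
  brown long-haired: (132 − 140.4375)² / 140.4375 = 0.5069
χ² = 8.2213 + 10.5556 + 4.5301 + 0.5069 = 23.8139 ≈ 23.814

23.814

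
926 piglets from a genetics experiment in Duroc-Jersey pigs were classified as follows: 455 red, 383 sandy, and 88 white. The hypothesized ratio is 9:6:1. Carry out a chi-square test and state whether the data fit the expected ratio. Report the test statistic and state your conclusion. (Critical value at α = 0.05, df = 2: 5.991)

Under the 9:6:1 hypothesis (Σ ratio = 16, N = 926):
  red: 926 × 9/16 = 520.875
  sandy: 926 × 6/16 = 347.25
  white: 926 × 1/16 = 57.875
χ² = Σ (O − E)² / E
  red: (455 − 520.875)² / 520.875 = 8.3312
  sandy: (383 − 347.25)² / 347.25 = 3.6805
  white: (88 − 57.875)² / 57.875 = 15.6806
χ² = 8.3312 + 3.6805 + 15.6806 = 27.6923 ≈ 27.692
Degrees of freedom = 3 − 1 = 2; critical value at α = 0.05 is 5.991.
Since 27.692 > 5.991, we reject the null hypothesis — the data do not fit the 9:6:1 ratio.

27.692; not consistent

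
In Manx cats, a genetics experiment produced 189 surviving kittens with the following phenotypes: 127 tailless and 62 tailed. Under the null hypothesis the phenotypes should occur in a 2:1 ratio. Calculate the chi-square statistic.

0.024

The 2:1 ratio has 3 parts, so with N = 189 the expected counts are:
  tailless: 189 × 2/3 = 126
  tailed: 189 × 1/3 = 63
χ² = Σ (O − E)² / E
  tailless: (127 − 126)² / 126 = 0.0079
  tailed: (62 − 63)² / 63 = 0.0159
χ² = 0.0079 + 0.0159 = 0.0238 ≈ 0.024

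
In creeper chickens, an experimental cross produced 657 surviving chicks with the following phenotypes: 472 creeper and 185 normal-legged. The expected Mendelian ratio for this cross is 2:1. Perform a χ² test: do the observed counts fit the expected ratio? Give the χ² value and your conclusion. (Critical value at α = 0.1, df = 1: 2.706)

Total ratio parts = 3. Expected numbers out of 657:
  creeper: 657 × 2/3 = 438
  normal-legged: 657 × 1/3 = 219
χ² = Σ (O − E)² / E
  creeper: (472 − 438)² / 438 = 2.6393
  normal-legged: (185 − 219)² / 219 = 5.2785
χ² = 2.6393 + 5.2785 = 7.9178 ≈ 7.918
Degrees of freedom = 2 − 1 = 1; critical value at α = 0.1 is 2.706.
Since 7.918 > 2.706, we reject the null hypothesis — the data do not fit the 2:1 ratio.

7.918; not consistent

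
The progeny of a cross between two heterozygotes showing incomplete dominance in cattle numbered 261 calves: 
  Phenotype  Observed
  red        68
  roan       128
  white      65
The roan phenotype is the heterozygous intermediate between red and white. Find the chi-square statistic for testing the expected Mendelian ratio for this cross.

With incomplete dominance, a heterozygote × heterozygote cross gives a 1:2:1 phenotypic ratio.
Under the 1:2:1 hypothesis (Σ ratio = 4, N = 261):
  red: 261 × 1/4 = 65.25
  roan: 261 × 2/4 = 130.5
  white: 261 × 1/4 = 65.25
χ² = Σ (O − E)² / E
  red: (68 − 65.25)² / 65.25 = 0.1159
  roan: (128 − 130.5)² / 130.5 = 0.0479
  white: (65 − 65.25)² / 65.25 = 0.0010
χ² = 0.1159 + 0.0479 + 0.0010 = 0.1648 ≈ 0.165

0.165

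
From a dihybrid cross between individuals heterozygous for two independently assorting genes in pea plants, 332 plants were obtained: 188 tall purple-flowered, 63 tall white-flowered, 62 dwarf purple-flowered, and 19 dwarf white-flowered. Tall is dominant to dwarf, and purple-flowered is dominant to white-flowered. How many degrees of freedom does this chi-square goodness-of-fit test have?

3

A dihybrid F₂ with independent assortment and complete dominance at both loci gives a 9:3:3:1 phenotypic ratio.
A goodness-of-fit test with 4 phenotype classes has df = 4 − 1 = 3.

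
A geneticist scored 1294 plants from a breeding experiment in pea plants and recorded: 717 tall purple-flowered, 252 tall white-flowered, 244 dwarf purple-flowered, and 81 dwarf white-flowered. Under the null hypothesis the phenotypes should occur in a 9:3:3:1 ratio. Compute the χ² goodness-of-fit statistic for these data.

Total ratio parts = 16. Expected numbers out of 1294:
  tall purple-flowered: 1294 × 9/16 = 727.875
  tall white-flowered: 1294 × 3/16 = 242.625
  dwarf purple-flowered: 1294 × 3/16 = 242.625
  dwarf white-flowered: 1294 × 1/16 = 80.875
χ² = Σ (O − E)² / E
  tall purple-flowered: (717 − 727.875)² / 727.875 = 0.1625
  tall white-flowered: (252 − 242.625)² / 242.625 = 0.3622
  dwarf purple-flowered: (244 − 242.625)² / 242.625 = 0.0078
  dwarf white-flowered: (81 − 80.875)² / 80.875 = 0.0002
χ² = 0.1625 + 0.3622 + 0.0078 + 0.0002 = 0.5327 ≈ 0.533

0.533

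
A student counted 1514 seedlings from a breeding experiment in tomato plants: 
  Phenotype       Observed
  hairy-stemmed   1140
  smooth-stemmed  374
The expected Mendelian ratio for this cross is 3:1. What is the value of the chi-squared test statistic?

0.071

Expected counts for N = 1514 under a 3:1 ratio (total parts = 4):
  hairy-stemmed: 1514 × 3/4 = 1135.5
  smooth-stemmed: 1514 × 1/4 = 378.5
χ² = Σ (O − E)² / E
  hairy-stemmed: (1140 − 1135.5)² / 1135.5 = 0.0178
  smooth-stemmed: (374 − 378.5)² / 378.5 = 0.0535
χ² = 0.0178 + 0.0535 = 0.0713 ≈ 0.071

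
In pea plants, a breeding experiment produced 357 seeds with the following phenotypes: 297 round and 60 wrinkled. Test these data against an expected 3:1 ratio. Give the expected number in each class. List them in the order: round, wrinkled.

267.75, 89.25

Expected counts for N = 357 under a 3:1 ratio (total parts = 4):
  round: 357 × 3/4 = 267.75
  wrinkled: 357 × 1/4 = 89.25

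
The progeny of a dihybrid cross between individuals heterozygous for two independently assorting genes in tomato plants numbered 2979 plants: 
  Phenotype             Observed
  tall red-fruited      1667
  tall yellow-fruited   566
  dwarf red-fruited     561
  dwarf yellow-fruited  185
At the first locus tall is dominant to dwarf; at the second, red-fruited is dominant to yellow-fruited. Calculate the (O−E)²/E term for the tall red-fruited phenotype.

0.045

A dihybrid F₂ with independent assortment and complete dominance at both loci gives a 9:3:3:1 phenotypic ratio.
The 9:3:3:1 ratio has 16 parts, so with N = 2979 the expected counts are:
  tall red-fruited: 2979 × 9/16 = 1675.6875
  tall yellow-fruited: 2979 × 3/16 = 558.5625
  dwarf red-fruited: 2979 × 3/16 = 558.5625
  dwarf yellow-fruited: 2979 × 1/16 = 186.1875
Contribution of tall red-fruited: (1667 − 1675.6875)² / 1675.6875 = 0.0450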